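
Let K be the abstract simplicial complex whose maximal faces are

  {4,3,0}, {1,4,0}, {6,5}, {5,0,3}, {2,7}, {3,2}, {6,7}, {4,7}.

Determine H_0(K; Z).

H_0 = Z.

Take the total order 0 < 1 < 2 < 3 < 4 < 5 < 6 < 7 on the vertex set. Then K (dimension 2) consists of the simplices:

  0-simplices (8): [0], [1], [2], [3], [4], [5], [6], [7]
  1-simplices (12): [0,1], [0,3], [0,4], [0,5], [1,4], [2,3], [2,7], [3,4], [3,5], [4,7], [5,6], [6,7]
  2-simplices (3): [0,1,4], [0,3,4], [0,3,5]

giving chain groups C_0 ≅ Z^8, C_1 ≅ Z^12, C_2 ≅ Z^3.

∂_1: C_1 → C_0 maps an edge to its endpoints' difference, ∂[p,q] = q − p.
This gives a 8×12 integer matrix of rank 7; reducing to Smith normal form yields diagonal entries (1,1,1,1,1,1,1).

∂_2: C_2 → C_1 maps a triangle to the signed sum of its edges. For instance
  ∂[0,3,5] = [3,5] − [0,5] + [0,3],
  ∂[0,1,4] = [1,4] − [0,4] + [0,1].
The 12×3 boundary matrix has rank 3 and Smith normal form diag(1,1,1).

Computing H_k = (kernel of ∂_k) / (image of ∂_{k+1}):

  H_0: rank C_0 − rank ∂_1 = 8 − 7 = 1, and the invariant factors of ∂_1 are all 1, so H_0 ≅ Z.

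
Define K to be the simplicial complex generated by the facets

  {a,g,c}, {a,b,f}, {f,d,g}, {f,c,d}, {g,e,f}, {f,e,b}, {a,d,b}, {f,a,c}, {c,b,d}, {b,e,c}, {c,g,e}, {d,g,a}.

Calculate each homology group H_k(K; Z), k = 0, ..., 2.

H_0 = Z,  H_1 = Z/2,  H_2 = 0.

K has 7 vertices, 18 edges, 12 triangles.
rank ∂_0 = 0, rank ∂_1 = 6 ⇒ b_0 = 7 − 0 − 6 = 1; all invariant factors of ∂_1 are 1 so no torsion. So H_0 ≅ Z.
rank ∂_1 = 6, rank ∂_2 = 12 ⇒ b_1 = 18 − 6 − 12 = 0; ∂_2 has invariant factor(s) [2] giving torsion. So H_1 ≅ Z/2.
rank ∂_2 = 12, rank ∂_3 = 0 ⇒ b_2 = 12 − 12 − 0 = 0. So H_2 ≅ 0.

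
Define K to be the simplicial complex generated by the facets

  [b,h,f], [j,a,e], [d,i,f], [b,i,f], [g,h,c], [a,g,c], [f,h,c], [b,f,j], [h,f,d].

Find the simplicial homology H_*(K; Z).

Order the vertices as a < b < c < d < e < f < g < h < i < j. Listing each simplex with vertices in this order, K has dimension 2 with simplices:

  0-simplices (10): a, b, c, d, e, f, g, h, i, j
  1-simplices (19): ac, ae, ag, aj, bf, bh, bi, bj, cf, cg, ch, df, dh, di, ej, fh, fi, fj, gh
  2-simplices (9): acg, aej, bfh, bfi, bfj, cfh, cgh, dfh, dfi

Hence C_0 ≅ Z^10, C_1 ≅ Z^19, C_2 ≅ Z^9.

The boundary map ∂_1: C_1 → C_0 is given by ∂[p,q] = [q] − [p]. For instance
  ∂fh = h − f.
The resulting 10×19 matrix has rank 9, and its Smith normal form has invariant factors (1,1,1,1,1,1,1,1,1).

∂_2: C_2 → C_1 sends each 2-simplex [p,q,r] to [q,r] − [p,r] + [p,q]. For instance
  ∂bfj = fj − bj + bf,
  ∂dfh = fh − dh + df.
The resulting 19×9 matrix has rank 9, and its Smith normal form has invariant factors (1,1,1,1,1,1,1,1,1).

Computing H_k = (kernel of ∂_k) / (image of ∂_{k+1}):

  H_0: rank C_0 − rank ∂_1 = 10 − 9 = 1, and the invariant factors of ∂_1 are all 1, so H_0 = Z.
  H_1: rank ker ∂_1 − rank ∂_2 = (19 − 9) − 9 = 1, and the invariant factors of ∂_2 are all 1, so H_1 = Z.
  H_2: rank ker ∂_2 − rank ∂_3 = (9 − 9) − 0 = 0, and there is no ∂_3, so H_2 = 0.

H_0 = Z,  H_1 = Z,  H_2 = 0.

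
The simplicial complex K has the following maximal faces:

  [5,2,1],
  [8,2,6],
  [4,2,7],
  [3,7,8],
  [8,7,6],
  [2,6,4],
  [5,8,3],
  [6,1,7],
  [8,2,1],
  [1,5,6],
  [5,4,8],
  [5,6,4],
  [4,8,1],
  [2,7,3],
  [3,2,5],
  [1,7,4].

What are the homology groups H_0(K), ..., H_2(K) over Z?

Order the vertices as 1 < 2 < 3 < 4 < 5 < 6 < 7 < 8. Listing each simplex with vertices in this order, K has dimension 2 with simplices:

  0-simplices (8): [1], [2], [3], [4], [5], [6], [7], [8]
  1-simplices (24): (24 of them)
  2-simplices (16): [1,2,5], [1,2,8], [1,4,7], [1,4,8], [1,5,6], [1,6,7], [2,3,5], [2,3,7], [2,4,6], [2,4,7], [2,6,8], [3,5,8], [3,7,8], [4,5,6], [4,5,8], [6,7,8]

giving chain groups C_0 ≅ Z^8, C_1 ≅ Z^24, C_2 ≅ Z^16.

The boundary map ∂_1: C_1 → C_0 maps an edge to its endpoints' difference, ∂[p,q] = q − p.
As a 8×24 matrix over Z this has rank 7, with invariant factors (1,1,1,1,1,1,1).

Boundary ∂_2: C_2 → C_1 acts by ∂[p,q,r] = [q,r] − [p,r] + [p,q]. For instance
  ∂[2,3,5] = [3,5] − [2,5] + [2,3],
  ∂[3,7,8] = [7,8] − [3,8] + [3,7].
This gives a 24×16 integer matrix of rank 15; reducing to Smith normal form yields diagonal entries (1,1,1,1,1,1,1,1,1,1,1,1,1,1,1).

Reading off H_k = ker ∂_k / im ∂_{k+1}:

  H_0: rank C_0 − rank ∂_1 = 8 − 7 = 1, and the invariant factors of ∂_1 are all 1, so H_0 ≅ Z.
  H_1: rank ker ∂_1 − rank ∂_2 = (24 − 7) − 15 = 2, and the invariant factors of ∂_2 are all 1, so H_1 ≅ Z^2.
  H_2: rank ker ∂_2 − rank ∂_3 = (16 − 15) − 0 = 1, and there is no ∂_3, so H_2 ≅ Z.

(K is a triangulation of the torus T^2.)

H_0 ≅ Z,  H_1 ≅ Z^2,  H_2 ≅ Z.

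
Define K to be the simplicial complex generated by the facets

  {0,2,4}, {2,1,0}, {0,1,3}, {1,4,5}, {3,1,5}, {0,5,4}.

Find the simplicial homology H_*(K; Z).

Fix the vertex order 0 < 1 < 2 < 3 < 4 < 5 and write every simplex with vertices in increasing order. Then dim K = 2 and the simplices of K are:

  0-simplices (6): [0], [1], [2], [3], [4], [5]
  1-simplices (12): [0,1], [0,2], [0,3], [0,4], [0,5], [1,2], [1,3], [1,4], [1,5], [2,4], [3,5], [4,5]
  2-simplices (6): [0,1,2], [0,1,3], [0,2,4], [0,4,5], [1,3,5], [1,4,5]

Hence C_0 ≅ Z^6, C_1 ≅ Z^12, C_2 ≅ Z^6.

∂_1: C_1 → C_0 sends each edge [p,q] (with p < q) to q − p. For instance
  ∂[1,5] = [5] − [1].
As a 6×12 matrix over Z this has rank 5, with invariant factors (1,1,1,1,1).

The boundary map ∂_2: C_2 → C_1 acts by ∂[p,q,r] = [q,r] − [p,r] + [p,q]. For instance
  ∂[0,4,5] = [4,5] − [0,5] + [0,4],
  ∂[1,3,5] = [3,5] − [1,5] + [1,3].
The 12×6 boundary matrix has rank 6 and Smith normal form diag(1,1,1,1,1,1).

Now H_k = ker ∂_k / im ∂_{k+1}, so:

  H_0: rank C_0 − rank ∂_1 = 6 − 5 = 1, and the invariant factors of ∂_1 are all 1, so H_0 ≅ Z.
  H_1: rank ker ∂_1 − rank ∂_2 = (12 − 5) − 6 = 1, and the invariant factors of ∂_2 are all 1, so H_1 ≅ Z.
  H_2: rank ker ∂_2 − rank ∂_3 = (6 − 6) − 0 = 0, and there is no ∂_3, so H_2 ≅ 0.

As a check, the Euler characteristic is 6 − 12 + 6 = 0, which agrees with 1 − 1 + 0 = 0.

H_0 = Z,  H_1 = Z,  H_2 = 0.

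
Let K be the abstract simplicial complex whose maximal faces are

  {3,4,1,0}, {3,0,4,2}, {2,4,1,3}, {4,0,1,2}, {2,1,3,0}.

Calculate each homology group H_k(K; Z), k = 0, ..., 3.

K has 5 vertices, 10 edges, 10 triangles, 5 3-simplices.
rank ∂_0 = 0, rank ∂_1 = 4 ⇒ b_0 = 5 − 0 − 4 = 1; all invariant factors of ∂_1 are 1 so no torsion. So H_0 ≅ Z.
rank ∂_1 = 4, rank ∂_2 = 6 ⇒ b_1 = 10 − 4 − 6 = 0; all invariant factors of ∂_2 are 1 so no torsion. So H_1 ≅ 0.
rank ∂_2 = 6, rank ∂_3 = 4 ⇒ b_2 = 10 − 6 − 4 = 0; all invariant factors of ∂_3 are 1 so no torsion. So H_2 ≅ 0.
rank ∂_3 = 4, rank ∂_4 = 0 ⇒ b_3 = 5 − 4 − 0 = 1. So H_3 ≅ Z.

H_0 = Z,  H_1 = 0,  H_2 = 0,  H_3 = Z.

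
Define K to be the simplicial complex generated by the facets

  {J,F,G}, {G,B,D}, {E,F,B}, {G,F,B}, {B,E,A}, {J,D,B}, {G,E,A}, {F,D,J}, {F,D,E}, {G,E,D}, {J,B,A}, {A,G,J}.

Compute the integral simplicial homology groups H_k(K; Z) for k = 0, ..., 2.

H_0 ≅ Z,  H_1 ≅ Z/2,  H_2 = 0.

Take the total order A < B < D < E < F < G < J on the vertex set. Then K (dimension 2) consists of the simplices:

  0-simplices (7): A, B, D, E, F, G, J
  1-simplices (18): AB, AE, AG, AJ, BD, BE, BF, BG, BJ, DE, DF, DG, DJ, EF, EG, FG, FJ, GJ
  2-simplices (12): ABE, ABJ, AEG, AGJ, BDG, BDJ, BEF, BFG, DEF, DEG, DFJ, FGJ

giving chain groups C_0 ≅ Z^7, C_1 ≅ Z^18, C_2 ≅ Z^12.

Boundary ∂_1: C_1 → C_0 is given by ∂[p,q] = [q] − [p]. For instance
  ∂DE = E − D.
As a 7×18 matrix over Z this has rank 6, with invariant factors (1,1,1,1,1,1).

∂_2: C_2 → C_1 maps a triangle to the signed sum of its edges. For instance
  ∂BDG = DG − BG + BD,
  ∂FGJ = GJ − FJ + FG.
The 18×12 boundary matrix has rank 12 and Smith normal form diag(1,1,1,1,1,1,1,1,1,1,1,2).

Computing H_k = (kernel of ∂_k) / (image of ∂_{k+1}):

  H_0: rank C_0 − rank ∂_1 = 7 − 6 = 1, and the invariant factors of ∂_1 are all 1, so H_0 = Z.
  H_1: rank ker ∂_1 − rank ∂_2 = (18 − 6) − 12 = 0, and ∂_2 has invariant factor 2 > 1, so H_1 = Z/2.
  H_2: rank ker ∂_2 − rank ∂_3 = (12 − 12) − 0 = 0, and there is no ∂_3, so H_2 = 0.

(K is a triangulation of the real projective plane RP^2.)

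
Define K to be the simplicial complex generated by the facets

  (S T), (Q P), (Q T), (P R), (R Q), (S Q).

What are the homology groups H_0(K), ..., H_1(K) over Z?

Order the vertices as P < Q < R < S < T. Listing each simplex with vertices in this order, K has dimension 1 with simplices:

  0-simplices (5): P, Q, R, S, T
  1-simplices (6): PQ, PR, QR, QS, QT, ST

giving chain groups C_0 ≅ Z^5, C_1 ≅ Z^6.

Boundary ∂_1: C_1 → C_0 is given by ∂[p,q] = [q] − [p]. For instance
  ∂ST = T − S.
As a 5×6 matrix over Z this has rank 4, with invariant factors (1,1,1,1).

Reading off H_k = ker ∂_k / im ∂_{k+1}:

  H_0: rank C_0 − rank ∂_1 = 5 − 4 = 1, and the invariant factors of ∂_1 are all 1, so H_0 ≅ Z.
  H_1: rank ker ∂_1 − rank ∂_2 = (6 − 4) − 0 = 2, and there is no ∂_2, so H_1 ≅ Z^2.

As a check, the Euler characteristic is 5 − 6 = -1, which agrees with 1 − 2 = -1.

H_0 ≅ Z,  H_1 ≅ Z^2.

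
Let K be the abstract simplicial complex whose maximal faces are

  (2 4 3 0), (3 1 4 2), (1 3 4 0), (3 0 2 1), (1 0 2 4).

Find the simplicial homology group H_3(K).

K has 5 vertices, 10 edges, 10 triangles, 5 3-simplices.
rank ∂_3 = 4, rank ∂_4 = 0 ⇒ b_3 = 5 − 4 − 0 = 1. So H_3 = Z.

H_3 ≅ Z.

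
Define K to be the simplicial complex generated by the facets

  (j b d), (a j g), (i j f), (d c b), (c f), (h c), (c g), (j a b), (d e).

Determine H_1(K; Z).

We work with the vertex ordering a < b < c < d < e < f < g < h < i < j. The simplices of K, each written with vertices in increasing order, are:

  0-simplices (10): a, b, c, d, e, f, g, h, i, j
  1-simplices (16): ab, ag, aj, bc, bd, bj, cd, cf, cg, ch, de, dj, fi, fj, gj, ij
  2-simplices (5): abj, agj, bcd, bdj, fij

Hence C_0 ≅ Z^10, C_1 ≅ Z^16, C_2 ≅ Z^5.

∂_1: C_1 → C_0 maps an edge to its endpoints' difference, ∂[p,q] = q − p. For instance
  ∂bj = j − b.
The resulting 10×16 matrix has rank 9, and its Smith normal form has invariant factors (1,1,1,1,1,1,1,1,1).

The boundary map ∂_2: C_2 → C_1 sends each 2-simplex [p,q,r] to [q,r] − [p,r] + [p,q]. For instance
  ∂abj = bj − aj + ab,
  ∂agj = gj − aj + ag.
The resulting 16×5 matrix has rank 5, and its Smith normal form has invariant factors (1,1,1,1,1).

Now H_k = ker ∂_k / im ∂_{k+1}, so:

  H_1: rank ker ∂_1 − rank ∂_2 = (16 − 9) − 5 = 2, and the invariant factors of ∂_2 are all 1, so H_1 ≅ Z^2.

H_1 ≅ Z^2.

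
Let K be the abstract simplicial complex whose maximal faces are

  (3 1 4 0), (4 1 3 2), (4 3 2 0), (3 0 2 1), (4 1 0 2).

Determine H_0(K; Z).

Fix the vertex order 0 < 1 < 2 < 3 < 4 and write every simplex with vertices in increasing order. Then dim K = 3 and the simplices of K are:

  0-simplices (5): [0], [1], [2], [3], [4]
  1-simplices (10): [0,1], [0,2], [0,3], [0,4], [1,2], [1,3], [1,4], [2,3], [2,4], [3,4]
  2-simplices (10): [0,1,2], [0,1,3], [0,1,4], [0,2,3], [0,2,4], [0,3,4], [1,2,3], [1,2,4], [1,3,4], [2,3,4]
  3-simplices (5): [0,1,2,3], [0,1,2,4], [0,1,3,4], [0,2,3,4], [1,2,3,4]

giving chain groups C_0 ≅ Z^5, C_1 ≅ Z^10, C_2 ≅ Z^10, C_3 ≅ Z^5.

∂_1: C_1 → C_0 maps an edge to its endpoints' difference, ∂[p,q] = q − p.
The resulting 5×10 matrix has rank 4, and its Smith normal form has invariant factors (1,1,1,1).

Boundary ∂_2: C_2 → C_1 maps a triangle to the signed sum of its edges. For instance
  ∂[0,1,4] = [1,4] − [0,4] + [0,1],
  ∂[0,3,4] = [3,4] − [0,4] + [0,3].
The 10×10 boundary matrix has rank 6 and Smith normal form diag(1,1,1,1,1,1).

Boundary ∂_3: C_3 → C_2 sends each 3-simplex σ to the alternating sum Σ_i (−1)^i (σ with its i-th vertex removed). For instance
  ∂[0,1,3,4] = [1,3,4] − [0,3,4] + [0,1,4] − [0,1,3],
  ∂[0,1,2,4] = [1,2,4] − [0,2,4] + [0,1,4] − [0,1,2].
The resulting 10×5 matrix has rank 4, and its Smith normal form has invariant factors (1,1,1,1).

Computing H_k = (kernel of ∂_k) / (image of ∂_{k+1}):

  H_0: rank C_0 − rank ∂_1 = 5 − 4 = 1, and the invariant factors of ∂_1 are all 1, so H_0 = Z.

(K is a triangulation of the 3-sphere S^3.)

H_0 = Z.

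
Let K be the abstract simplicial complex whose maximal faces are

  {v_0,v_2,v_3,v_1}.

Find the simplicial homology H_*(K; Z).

H_0 = Z,  H_1 = 0,  H_2 = 0,  H_3 = 0.

We work with the vertex ordering v_0 < v_1 < v_2 < v_3. The simplices of K, each written with vertices in increasing order, are:

  0-simplices (4): [v_0], [v_1], [v_2], [v_3]
  1-simplices (6): [v_0,v_1], [v_0,v_2], [v_0,v_3], [v_1,v_2], [v_1,v_3], [v_2,v_3]
  2-simplices (4): [v_0,v_1,v_2], [v_0,v_1,v_3], [v_0,v_2,v_3], [v_1,v_2,v_3]
  3-simplices (1): [v_0,v_1,v_2,v_3]

so the chain groups are C_0 ≅ Z^4, C_1 ≅ Z^6, C_2 ≅ Z^4, C_3 ≅ Z^1.

Boundary ∂_1: C_1 → C_0 maps an edge to its endpoints' difference, ∂[p,q] = q − p. For instance
  ∂[v_1,v_3] = [v_3] − [v_1].
As a 4×6 matrix over Z this has rank 3, with invariant factors (1,1,1).

The boundary map ∂_2: C_2 → C_1 acts by ∂[p,q,r] = [q,r] − [p,r] + [p,q]. For instance
  ∂[v_0,v_1,v_2] = [v_1,v_2] − [v_0,v_2] + [v_0,v_1],
  ∂[v_1,v_2,v_3] = [v_2,v_3] − [v_1,v_3] + [v_1,v_2].
As a 6×4 matrix over Z this has rank 3, with invariant factors (1,1,1).

∂_3: C_3 → C_2 sends each 3-simplex σ to the alternating sum Σ_i (−1)^i (σ with its i-th vertex removed). For instance
  ∂[v_0,v_1,v_2,v_3] = [v_1,v_2,v_3] − [v_0,v_2,v_3] + [v_0,v_1,v_3] − [v_0,v_1,v_2].
As a 4×1 matrix over Z this has rank 1, with invariant factors (1).

Computing H_k = (kernel of ∂_k) / (image of ∂_{k+1}):

  H_0: rank C_0 − rank ∂_1 = 4 − 3 = 1, and the invariant factors of ∂_1 are all 1, so H_0 = Z.
  H_1: rank ker ∂_1 − rank ∂_2 = (6 − 3) − 3 = 0, and the invariant factors of ∂_2 are all 1, so H_1 = 0.
  H_2: rank ker ∂_2 − rank ∂_3 = (4 − 3) − 1 = 0, and the invariant factors of ∂_3 are all 1, so H_2 = 0.
  H_3: rank ker ∂_3 − rank ∂_4 = (1 − 1) − 0 = 0, and there is no ∂_4, so H_3 = 0.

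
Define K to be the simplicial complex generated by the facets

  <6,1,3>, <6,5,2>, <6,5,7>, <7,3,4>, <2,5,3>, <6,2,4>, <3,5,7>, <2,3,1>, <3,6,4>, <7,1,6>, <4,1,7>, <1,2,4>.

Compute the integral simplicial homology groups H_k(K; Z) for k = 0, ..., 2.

K has 7 vertices, 18 edges, 12 triangles.
rank ∂_0 = 0, rank ∂_1 = 6 ⇒ b_0 = 7 − 0 − 6 = 1; all invariant factors of ∂_1 are 1 so no torsion. So H_0 ≅ Z.
rank ∂_1 = 6, rank ∂_2 = 12 ⇒ b_1 = 18 − 6 − 12 = 0; ∂_2 has invariant factor(s) [2] giving torsion. So H_1 ≅ Z/2.
rank ∂_2 = 12, rank ∂_3 = 0 ⇒ b_2 = 12 − 12 − 0 = 0. So H_2 ≅ 0.

H_0 = Z,  H_1 = Z/2,  H_2 = 0.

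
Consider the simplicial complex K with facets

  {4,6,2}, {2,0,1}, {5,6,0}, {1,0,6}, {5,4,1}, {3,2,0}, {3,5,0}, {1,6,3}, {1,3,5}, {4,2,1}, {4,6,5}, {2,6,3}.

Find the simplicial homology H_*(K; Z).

Fix the vertex order 0 < 1 < 2 < 3 < 4 < 5 < 6 and write every simplex with vertices in increasing order. Then dim K = 2 and the simplices of K are:

  0-simplices (7): [0], [1], [2], [3], [4], [5], [6]
  1-simplices (18): [0,1], [0,2], [0,3], [0,5], [0,6], [1,2], [1,3], [1,4], [1,5], [1,6], [2,3], [2,4], [2,6], [3,5], [3,6], [4,5], [4,6], [5,6]
  2-simplices (12): [0,1,2], [0,1,6], [0,2,3], [0,3,5], [0,5,6], [1,2,4], [1,3,5], [1,3,6], [1,4,5], [2,3,6], [2,4,6], [4,5,6]

so the chain groups are C_0 ≅ Z^7, C_1 ≅ Z^18, C_2 ≅ Z^12.

Boundary ∂_1: C_1 → C_0 maps an edge to its endpoints' difference, ∂[p,q] = q − p. For instance
  ∂[2,6] = [6] − [2].
This gives a 7×18 integer matrix of rank 6; reducing to Smith normal form yields diagonal entries (1,1,1,1,1,1).

The boundary map ∂_2: C_2 → C_1 maps a triangle to the signed sum of its edges. For instance
  ∂[1,3,6] = [3,6] − [1,6] + [1,3],
  ∂[0,3,5] = [3,5] − [0,5] + [0,3].
The resulting 18×12 matrix has rank 12, and its Smith normal form has invariant factors (1,1,1,1,1,1,1,1,1,1,1,2).

Now H_k = ker ∂_k / im ∂_{k+1}, so:

  H_0: rank C_0 − rank ∂_1 = 7 − 6 = 1, and the invariant factors of ∂_1 are all 1, so H_0 ≅ Z.
  H_1: rank ker ∂_1 − rank ∂_2 = (18 − 6) − 12 = 0, and ∂_2 has invariant factor 2 > 1, so H_1 ≅ Z_2.
  H_2: rank ker ∂_2 − rank ∂_3 = (12 − 12) − 0 = 0, and there is no ∂_3, so H_2 ≅ 0.

H_0 ≅ Z,  H_1 ≅ Z_2,  H_2 = 0.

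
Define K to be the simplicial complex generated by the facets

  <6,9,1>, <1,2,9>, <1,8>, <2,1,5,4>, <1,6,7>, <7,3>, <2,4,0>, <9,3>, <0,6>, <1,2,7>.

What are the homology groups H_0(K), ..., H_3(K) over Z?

H_0 ≅ Z,  H_1 ≅ Z^2,  H_2 = 0,  H_3 = 0.

K has 10 vertices, 19 edges, 9 triangles, 1 3-simplex.
rank ∂_0 = 0, rank ∂_1 = 9 ⇒ b_0 = 10 − 0 − 9 = 1; all invariant factors of ∂_1 are 1 so no torsion. So H_0 = Z.
rank ∂_1 = 9, rank ∂_2 = 8 ⇒ b_1 = 19 − 9 − 8 = 2; all invariant factors of ∂_2 are 1 so no torsion. So H_1 = Z^2.
rank ∂_2 = 8, rank ∂_3 = 1 ⇒ b_2 = 9 − 8 − 1 = 0; all invariant factors of ∂_3 are 1 so no torsion. So H_2 = 0.
rank ∂_3 = 1, rank ∂_4 = 0 ⇒ b_3 = 1 − 1 − 0 = 0. So H_3 = 0.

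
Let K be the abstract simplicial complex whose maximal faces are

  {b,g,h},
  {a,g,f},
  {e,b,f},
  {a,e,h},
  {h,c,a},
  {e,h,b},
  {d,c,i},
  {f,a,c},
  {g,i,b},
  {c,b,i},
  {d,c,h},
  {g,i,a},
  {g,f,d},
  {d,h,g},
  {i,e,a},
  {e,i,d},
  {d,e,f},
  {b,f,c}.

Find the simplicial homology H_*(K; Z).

Take the total order a < b < c < d < e < f < g < h < i on the vertex set. Then K (dimension 2) consists of the simplices:

  0-simplices (9): a, b, c, d, e, f, g, h, i
  1-simplices (27): ac, ae, af, ag, ah, ai, bc, be, bf, bg, bh, bi, cd, cf, ch, ci, de, df, dg, dh, di, ef, eh, ei, fg, gh, gi
  2-simplices (18): acf, ach, aeh, aei, afg, agi, bcf, bci, bef, beh, bgh, bgi, cdh, cdi, def, dei, dfg, dgh

so the chain groups are C_0 ≅ Z^9, C_1 ≅ Z^27, C_2 ≅ Z^18.

∂_1: C_1 → C_0 is given by ∂[p,q] = [q] − [p].
The 9×27 boundary matrix has rank 8 and Smith normal form diag(1,1,1,1,1,1,1,1).

The boundary map ∂_2: C_2 → C_1 sends each 2-simplex [p,q,r] to [q,r] − [p,r] + [p,q]. For instance
  ∂acf = cf − af + ac,
  ∂aeh = eh − ah + ae.
The resulting 27×18 matrix has rank 17, and its Smith normal form has invariant factors (1,1,1,1,1,1,1,1,1,1,1,1,1,1,1,1,1).

Computing H_k = (kernel of ∂_k) / (image of ∂_{k+1}):

  H_0: rank C_0 − rank ∂_1 = 9 − 8 = 1, and the invariant factors of ∂_1 are all 1, so H_0 ≅ Z.
  H_1: rank ker ∂_1 − rank ∂_2 = (27 − 8) − 17 = 2, and the invariant factors of ∂_2 are all 1, so H_1 ≅ Z^2.
  H_2: rank ker ∂_2 − rank ∂_3 = (18 − 17) − 0 = 1, and there is no ∂_3, so H_2 ≅ Z.

H_0 ≅ Z,  H_1 ≅ Z^2,  H_2 ≅ Z.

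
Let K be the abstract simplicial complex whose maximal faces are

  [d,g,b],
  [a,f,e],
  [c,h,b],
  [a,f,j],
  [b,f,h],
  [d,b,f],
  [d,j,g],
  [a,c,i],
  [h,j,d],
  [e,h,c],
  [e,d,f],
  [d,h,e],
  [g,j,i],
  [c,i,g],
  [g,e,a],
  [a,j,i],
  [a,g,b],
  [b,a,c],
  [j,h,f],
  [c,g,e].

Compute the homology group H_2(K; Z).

Take the total order a < b < c < d < e < f < g < h < i < j on the vertex set. Then K (dimension 2) consists of the simplices:

  0-simplices (10): a, b, c, d, e, f, g, h, i, j
  1-simplices (30): ab, ac, ae, af, ag, ai, aj, bc, bd, bf, bg, bh, ce, cg, ch, ci, de, df, dg, dh, dj, ef, eg, eh, fh, fj, gi, gj, hj, ij
  2-simplices (20): abc, abg, aci, aef, aeg, afj, aij, bch, bdf, bdg, bfh, ceg, ceh, cgi, def, deh, dgj, dhj, fhj, gij

Hence C_0 ≅ Z^10, C_1 ≅ Z^30, C_2 ≅ Z^20.

The boundary map ∂_1: C_1 → C_0 sends each edge [p,q] (with p < q) to q − p. For instance
  ∂ij = j − i.
As a 10×30 matrix over Z this has rank 9, with invariant factors (1,1,1,1,1,1,1,1,1).

Boundary ∂_2: C_2 → C_1 acts by ∂[p,q,r] = [q,r] − [p,r] + [p,q]. For instance
  ∂ceg = eg − cg + ce,
  ∂bdg = dg − bg + bd.
As a 30×20 matrix over Z this has rank 20, with invariant factors (1,1,1,1,1,1,1,1,1,1,1,1,1,1,1,1,1,1,1,2).

Reading off H_k = ker ∂_k / im ∂_{k+1}:

  H_2: rank ker ∂_2 − rank ∂_3 = (20 − 20) − 0 = 0, and there is no ∂_3, so H_2 = 0.

(K is a triangulation of the Klein bottle.)

H_2 = 0.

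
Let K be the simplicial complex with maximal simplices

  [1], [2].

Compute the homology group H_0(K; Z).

H_0 ≅ Z^2.

K has 2 vertices.
rank ∂_0 = 0, rank ∂_1 = 0 ⇒ b_0 = 2 − 0 − 0 = 2. So H_0 = Z^2.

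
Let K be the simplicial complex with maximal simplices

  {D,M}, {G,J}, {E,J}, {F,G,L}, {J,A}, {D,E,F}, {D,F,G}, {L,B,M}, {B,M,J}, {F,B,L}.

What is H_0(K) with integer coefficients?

H_0 ≅ Z.

Order the vertices as A < B < D < E < F < G < J < L < M. Listing each simplex with vertices in this order, K has dimension 2 with simplices:

  0-simplices (9): A, B, D, E, F, G, J, L, M
  1-simplices (17): AJ, BF, BJ, BL, BM, DE, DF, DG, DM, EF, EJ, FG, FL, GJ, GL, JM, LM
  2-simplices (6): BFL, BJM, BLM, DEF, DFG, FGL

Hence C_0 ≅ Z^9, C_1 ≅ Z^17, C_2 ≅ Z^6.

∂_1: C_1 → C_0 is given by ∂[p,q] = [q] − [p].
As a 9×17 matrix over Z this has rank 8, with invariant factors (1,1,1,1,1,1,1,1).

∂_2: C_2 → C_1 sends each 2-simplex [p,q,r] to [q,r] − [p,r] + [p,q]. For instance
  ∂BFL = FL − BL + BF,
  ∂DFG = FG − DG + DF.
This gives a 17×6 integer matrix of rank 6; reducing to Smith normal form yields diagonal entries (1,1,1,1,1,1).

Reading off H_k = ker ∂_k / im ∂_{k+1}:

  H_0: rank C_0 − rank ∂_1 = 9 − 8 = 1, and the invariant factors of ∂_1 are all 1, so H_0 ≅ Z.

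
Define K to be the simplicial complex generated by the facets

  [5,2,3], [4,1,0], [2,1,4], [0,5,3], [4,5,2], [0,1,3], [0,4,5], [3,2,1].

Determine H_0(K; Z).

H_0 ≅ Z.

Order the vertices as 0 < 1 < 2 < 3 < 4 < 5. Listing each simplex with vertices in this order, K has dimension 2 with simplices:

  0-simplices (6): [0], [1], [2], [3], [4], [5]
  1-simplices (12): [0,1], [0,3], [0,4], [0,5], [1,2], [1,3], [1,4], [2,3], [2,4], [2,5], [3,5], [4,5]
  2-simplices (8): [0,1,3], [0,1,4], [0,3,5], [0,4,5], [1,2,3], [1,2,4], [2,3,5], [2,4,5]

giving chain groups C_0 ≅ Z^6, C_1 ≅ Z^12, C_2 ≅ Z^8.

The boundary map ∂_1: C_1 → C_0 maps an edge to its endpoints' difference, ∂[p,q] = q − p.
The resulting 6×12 matrix has rank 5, and its Smith normal form has invariant factors (1,1,1,1,1).

Boundary ∂_2: C_2 → C_1 maps a triangle to the signed sum of its edges. For instance
  ∂[2,4,5] = [4,5] − [2,5] + [2,4],
  ∂[0,1,3] = [1,3] − [0,3] + [0,1].
This gives a 12×8 integer matrix of rank 7; reducing to Smith normal form yields diagonal entries (1,1,1,1,1,1,1).

Computing H_k = (kernel of ∂_k) / (image of ∂_{k+1}):

  H_0: rank C_0 − rank ∂_1 = 6 − 5 = 1, and the invariant factors of ∂_1 are all 1, so H_0 ≅ Z.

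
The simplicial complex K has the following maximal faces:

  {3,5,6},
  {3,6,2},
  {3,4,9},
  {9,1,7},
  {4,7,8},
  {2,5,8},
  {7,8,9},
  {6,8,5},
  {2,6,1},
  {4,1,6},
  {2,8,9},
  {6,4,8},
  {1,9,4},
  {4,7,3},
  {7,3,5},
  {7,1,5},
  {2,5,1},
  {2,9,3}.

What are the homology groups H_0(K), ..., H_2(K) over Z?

H_0 = Z,  H_1 = Z ⊕ Z/2,  H_2 = 0.

Order the vertices as 1 < 2 < 3 < 4 < 5 < 6 < 7 < 8 < 9. Listing each simplex with vertices in this order, K has dimension 2 with simplices:

  0-simplices (9): [1], [2], [3], [4], [5], [6], [7], [8], [9]
  1-simplices (27): (27 of them)
  2-simplices (18): [1,2,5], [1,2,6], [1,4,6], [1,4,9], [1,5,7], [1,7,9], [2,3,6], [2,3,9], [2,5,8], [2,8,9], [3,4,7], [3,4,9], [3,5,6], [3,5,7], [4,6,8], [4,7,8], [5,6,8], [7,8,9]

Hence C_0 ≅ Z^9, C_1 ≅ Z^27, C_2 ≅ Z^18.

Boundary ∂_1: C_1 → C_0 maps an edge to its endpoints' difference, ∂[p,q] = q − p.
This gives a 9×27 integer matrix of rank 8; reducing to Smith normal form yields diagonal entries (1,1,1,1,1,1,1,1).

∂_2: C_2 → C_1 acts by ∂[p,q,r] = [q,r] − [p,r] + [p,q]. For instance
  ∂[1,5,7] = [5,7] − [1,7] + [1,5],
  ∂[2,5,8] = [5,8] − [2,8] + [2,5].
The 27×18 boundary matrix has rank 18 and Smith normal form diag(1,1,1,1,1,1,1,1,1,1,1,1,1,1,1,1,1,2).

From H_k ≅ ker(∂_k) / im(∂_{k+1}) we obtain:

  H_0: rank C_0 − rank ∂_1 = 9 − 8 = 1, and the invariant factors of ∂_1 are all 1, so H_0 ≅ Z.
  H_1: rank ker ∂_1 − rank ∂_2 = (27 − 8) − 18 = 1, and ∂_2 has invariant factor 2 > 1, so H_1 ≅ Z ⊕ Z/2.
  H_2: rank ker ∂_2 − rank ∂_3 = (18 − 18) − 0 = 0, and there is no ∂_3, so H_2 ≅ 0.

As a check, the Euler characteristic is 9 − 27 + 18 = 0, which agrees with 1 − 1 + 0 = 0.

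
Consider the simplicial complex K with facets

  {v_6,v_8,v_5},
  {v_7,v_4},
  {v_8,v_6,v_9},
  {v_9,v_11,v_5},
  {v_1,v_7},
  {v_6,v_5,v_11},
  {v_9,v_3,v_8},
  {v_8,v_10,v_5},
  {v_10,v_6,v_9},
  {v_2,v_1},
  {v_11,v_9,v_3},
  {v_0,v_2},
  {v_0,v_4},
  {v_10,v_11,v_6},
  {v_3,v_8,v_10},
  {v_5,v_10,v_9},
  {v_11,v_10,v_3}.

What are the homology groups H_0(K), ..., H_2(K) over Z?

H_0 ≅ Z^2,  H_1 ≅ Z ⊕ Z/2Z,  H_2 = 0.

We work with the vertex ordering v_0 < v_1 < v_2 < v_3 < v_4 < v_5 < v_6 < v_7 < v_8 < v_9 < v_10 < v_11. The simplices of K, each written with vertices in increasing order, are:

  0-simplices (12): [v_0], [v_1], [v_2], [v_3], [v_4], [v_5], [v_6], [v_7], [v_8], [v_9], [v_10], [v_11]
  1-simplices (23): (23 of them)
  2-simplices (12): (12 of them)

Hence C_0 ≅ Z^12, C_1 ≅ Z^23, C_2 ≅ Z^12.

The boundary map ∂_1: C_1 → C_0 sends each edge [p,q] (with p < q) to q − p.
As a 12×23 matrix over Z this has rank 10, with invariant factors (1,1,1,1,1,1,1,1,1,1).

The boundary map ∂_2: C_2 → C_1 acts by ∂[p,q,r] = [q,r] − [p,r] + [p,q]. For instance
  ∂[v_6,v_9,v_10] = [v_9,v_10] − [v_6,v_10] + [v_6,v_9],
  ∂[v_5,v_6,v_8] = [v_6,v_8] − [v_5,v_8] + [v_5,v_6].
The 23×12 boundary matrix has rank 12 and Smith normal form diag(1,1,1,1,1,1,1,1,1,1,1,2).

Now H_k = ker ∂_k / im ∂_{k+1}, so:

  H_0: rank C_0 − rank ∂_1 = 12 − 10 = 2, and the invariant factors of ∂_1 are all 1, so H_0 = Z^2.
  H_1: rank ker ∂_1 − rank ∂_2 = (23 − 10) − 12 = 1, and ∂_2 has invariant factor 2 > 1, so H_1 = Z ⊕ Z/2Z.
  H_2: rank ker ∂_2 − rank ∂_3 = (12 − 12) − 0 = 0, and there is no ∂_3, so H_2 = 0.

As a check, the Euler characteristic is 12 − 23 + 12 = 1, which agrees with 2 − 1 + 0 = 1.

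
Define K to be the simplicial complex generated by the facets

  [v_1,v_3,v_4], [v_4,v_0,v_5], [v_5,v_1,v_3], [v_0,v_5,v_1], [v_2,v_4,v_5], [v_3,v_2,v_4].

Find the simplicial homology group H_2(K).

Fix the vertex order v_0 < v_1 < v_2 < v_3 < v_4 < v_5 and write every simplex with vertices in increasing order. Then dim K = 2 and the simplices of K are:

  0-simplices (6): [v_0], [v_1], [v_2], [v_3], [v_4], [v_5]
  1-simplices (12): [v_0,v_1], [v_0,v_4], [v_0,v_5], [v_1,v_3], [v_1,v_4], [v_1,v_5], [v_2,v_3], [v_2,v_4], [v_2,v_5], [v_3,v_4], [v_3,v_5], [v_4,v_5]
  2-simplices (6): [v_0,v_1,v_5], [v_0,v_4,v_5], [v_1,v_3,v_4], [v_1,v_3,v_5], [v_2,v_3,v_4], [v_2,v_4,v_5]

giving chain groups C_0 ≅ Z^6, C_1 ≅ Z^12, C_2 ≅ Z^6.

Boundary ∂_1: C_1 → C_0 sends each edge [p,q] (with p < q) to q − p.
As a 6×12 matrix over Z this has rank 5, with invariant factors (1,1,1,1,1).

Boundary ∂_2: C_2 → C_1 acts by ∂[p,q,r] = [q,r] − [p,r] + [p,q]. For instance
  ∂[v_0,v_4,v_5] = [v_4,v_5] − [v_0,v_5] + [v_0,v_4],
  ∂[v_1,v_3,v_4] = [v_3,v_4] − [v_1,v_4] + [v_1,v_3].
This gives a 12×6 integer matrix of rank 6; reducing to Smith normal form yields diagonal entries (1,1,1,1,1,1).

Now H_k = ker ∂_k / im ∂_{k+1}, so:

  H_2: rank ker ∂_2 − rank ∂_3 = (6 − 6) − 0 = 0, and there is no ∂_3, so H_2 = 0.

H_2 ≅ 0.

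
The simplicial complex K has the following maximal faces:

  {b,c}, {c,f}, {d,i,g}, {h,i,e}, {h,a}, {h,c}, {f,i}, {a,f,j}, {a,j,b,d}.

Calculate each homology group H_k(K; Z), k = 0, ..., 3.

We work with the vertex ordering a < b < c < d < e < f < g < h < i < j. The simplices of K, each written with vertices in increasing order, are:

  0-simplices (10): a, b, c, d, e, f, g, h, i, j
  1-simplices (19): ab, ad, af, ah, aj, bc, bd, bj, cf, ch, dg, di, dj, eh, ei, fi, fj, gi, hi
  2-simplices (7): abd, abj, adj, afj, bdj, dgi, ehi
  3-simplices (1): abdj

Hence C_0 ≅ Z^10, C_1 ≅ Z^19, C_2 ≅ Z^7, C_3 ≅ Z^1.

The boundary map ∂_1: C_1 → C_0 maps an edge to its endpoints' difference, ∂[p,q] = q − p.
As a 10×19 matrix over Z this has rank 9, with invariant factors (1,1,1,1,1,1,1,1,1).

The boundary map ∂_2: C_2 → C_1 maps a triangle to the signed sum of its edges. For instance
  ∂abd = bd − ad + ab,
  ∂dgi = gi − di + dg.
The 19×7 boundary matrix has rank 6 and Smith normal form diag(1,1,1,1,1,1).

The boundary map ∂_3: C_3 → C_2 sends each 3-simplex σ to the alternating sum Σ_i (−1)^i (σ with its i-th vertex removed). For instance
  ∂abdj = bdj − adj + abj − abd.
The 7×1 boundary matrix has rank 1 and Smith normal form diag(1).

Now H_k = ker ∂_k / im ∂_{k+1}, so:

  H_0: rank C_0 − rank ∂_1 = 10 − 9 = 1, and the invariant factors of ∂_1 are all 1, so H_0 ≅ Z.
  H_1: rank ker ∂_1 − rank ∂_2 = (19 − 9) − 6 = 4, and the invariant factors of ∂_2 are all 1, so H_1 ≅ Z^4.
  H_2: rank ker ∂_2 − rank ∂_3 = (7 − 6) − 1 = 0, and the invariant factors of ∂_3 are all 1, so H_2 ≅ 0.
  H_3: rank ker ∂_3 − rank ∂_4 = (1 − 1) − 0 = 0, and there is no ∂_4, so H_3 ≅ 0.

As a check, the Euler characteristic is 10 − 19 + 7 − 1 = -3, which agrees with 1 − 4 + 0 − 0 = -3.

H_0 ≅ Z,  H_1 ≅ Z^4,  H_2 = 0,  H_3 = 0.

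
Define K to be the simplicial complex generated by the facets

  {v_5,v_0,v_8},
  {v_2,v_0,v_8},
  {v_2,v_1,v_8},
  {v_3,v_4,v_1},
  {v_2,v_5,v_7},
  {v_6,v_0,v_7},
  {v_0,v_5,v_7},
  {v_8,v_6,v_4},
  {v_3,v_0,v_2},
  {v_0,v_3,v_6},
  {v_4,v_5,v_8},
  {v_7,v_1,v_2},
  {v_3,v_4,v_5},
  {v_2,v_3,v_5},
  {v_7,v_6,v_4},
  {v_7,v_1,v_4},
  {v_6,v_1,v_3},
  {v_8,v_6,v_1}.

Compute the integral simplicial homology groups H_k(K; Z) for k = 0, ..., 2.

H_0 = Z,  H_1 = Z ⊕ Z/2,  H_2 = 0.

Fix the vertex order v_0 < v_1 < v_2 < v_3 < v_4 < v_5 < v_6 < v_7 < v_8 and write every simplex with vertices in increasing order. Then dim K = 2 and the simplices of K are:

  0-simplices (9): [v_0], [v_1], [v_2], [v_3], [v_4], [v_5], [v_6], [v_7], [v_8]
  1-simplices (27): (27 of them)
  2-simplices (18): (18 of them)

giving chain groups C_0 ≅ Z^9, C_1 ≅ Z^27, C_2 ≅ Z^18.

The boundary map ∂_1: C_1 → C_0 sends each edge [p,q] (with p < q) to q − p. For instance
  ∂[v_5,v_7] = [v_7] − [v_5].
The resulting 9×27 matrix has rank 8, and its Smith normal form has invariant factors (1,1,1,1,1,1,1,1).

∂_2: C_2 → C_1 maps a triangle to the signed sum of its edges. For instance
  ∂[v_3,v_4,v_5] = [v_4,v_5] − [v_3,v_5] + [v_3,v_4],
  ∂[v_4,v_5,v_8] = [v_5,v_8] − [v_4,v_8] + [v_4,v_5].
The 27×18 boundary matrix has rank 18 and Smith normal form diag(1,1,1,1,1,1,1,1,1,1,1,1,1,1,1,1,1,2).

Now H_k = ker ∂_k / im ∂_{k+1}, so:

  H_0: rank C_0 − rank ∂_1 = 9 − 8 = 1, and the invariant factors of ∂_1 are all 1, so H_0 = Z.
  H_1: rank ker ∂_1 − rank ∂_2 = (27 − 8) − 18 = 1, and ∂_2 has invariant factor 2 > 1, so H_1 = Z ⊕ Z/2.
  H_2: rank ker ∂_2 − rank ∂_3 = (18 − 18) − 0 = 0, and there is no ∂_3, so H_2 = 0.

As a check, the Euler characteristic is 9 − 27 + 18 = 0, which agrees with 1 − 1 + 0 = 0.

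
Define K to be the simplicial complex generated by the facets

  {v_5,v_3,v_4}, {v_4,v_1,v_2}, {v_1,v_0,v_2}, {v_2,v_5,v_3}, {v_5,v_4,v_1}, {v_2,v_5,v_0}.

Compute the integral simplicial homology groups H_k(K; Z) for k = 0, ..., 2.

H_0 = Z,  H_1 = Z,  H_2 = 0.

We work with the vertex ordering v_0 < v_1 < v_2 < v_3 < v_4 < v_5. The simplices of K, each written with vertices in increasing order, are:

  0-simplices (6): [v_0], [v_1], [v_2], [v_3], [v_4], [v_5]
  1-simplices (12): [v_0,v_1], [v_0,v_2], [v_0,v_5], [v_1,v_2], [v_1,v_4], [v_1,v_5], [v_2,v_3], [v_2,v_4], [v_2,v_5], [v_3,v_4], [v_3,v_5], [v_4,v_5]
  2-simplices (6): [v_0,v_1,v_2], [v_0,v_2,v_5], [v_1,v_2,v_4], [v_1,v_4,v_5], [v_2,v_3,v_5], [v_3,v_4,v_5]

so the chain groups are C_0 ≅ Z^6, C_1 ≅ Z^12, C_2 ≅ Z^6.

The boundary map ∂_1: C_1 → C_0 maps an edge to its endpoints' difference, ∂[p,q] = q − p. For instance
  ∂[v_2,v_3] = [v_3] − [v_2].
The 6×12 boundary matrix has rank 5 and Smith normal form diag(1,1,1,1,1).

The boundary map ∂_2: C_2 → C_1 acts by ∂[p,q,r] = [q,r] − [p,r] + [p,q]. For instance
  ∂[v_2,v_3,v_5] = [v_3,v_5] − [v_2,v_5] + [v_2,v_3],
  ∂[v_1,v_2,v_4] = [v_2,v_4] − [v_1,v_4] + [v_1,v_2].
The 12×6 boundary matrix has rank 6 and Smith normal form diag(1,1,1,1,1,1).

Now H_k = ker ∂_k / im ∂_{k+1}, so:

  H_0: rank C_0 − rank ∂_1 = 6 − 5 = 1, and the invariant factors of ∂_1 are all 1, so H_0 = Z.
  H_1: rank ker ∂_1 − rank ∂_2 = (12 − 5) − 6 = 1, and the invariant factors of ∂_2 are all 1, so H_1 = Z.
  H_2: rank ker ∂_2 − rank ∂_3 = (6 − 6) − 0 = 0, and there is no ∂_3, so H_2 = 0.

(K is a triangulation of the cylinder S^1 x I.)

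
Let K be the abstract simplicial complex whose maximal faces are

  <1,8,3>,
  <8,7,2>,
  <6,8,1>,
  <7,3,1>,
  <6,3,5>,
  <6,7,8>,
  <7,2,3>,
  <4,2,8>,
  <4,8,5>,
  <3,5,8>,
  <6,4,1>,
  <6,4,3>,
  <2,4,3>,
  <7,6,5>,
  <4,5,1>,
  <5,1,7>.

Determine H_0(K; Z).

H_0 = Z.

Take the total order 1 < 2 < 3 < 4 < 5 < 6 < 7 < 8 on the vertex set. Then K (dimension 2) consists of the simplices:

  0-simplices (8): [1], [2], [3], [4], [5], [6], [7], [8]
  1-simplices (24): (24 of them)
  2-simplices (16): [1,3,7], [1,3,8], [1,4,5], [1,4,6], [1,5,7], [1,6,8], [2,3,4], [2,3,7], [2,4,8], [2,7,8], [3,4,6], [3,5,6], [3,5,8], [4,5,8], [5,6,7], [6,7,8]

so the chain groups are C_0 ≅ Z^8, C_1 ≅ Z^24, C_2 ≅ Z^16.

Boundary ∂_1: C_1 → C_0 maps an edge to its endpoints' difference, ∂[p,q] = q − p. For instance
  ∂[5,6] = [6] − [5].
The resulting 8×24 matrix has rank 7, and its Smith normal form has invariant factors (1,1,1,1,1,1,1).

Boundary ∂_2: C_2 → C_1 sends each 2-simplex [p,q,r] to [q,r] − [p,r] + [p,q]. For instance
  ∂[3,5,6] = [5,6] − [3,6] + [3,5],
  ∂[2,3,4] = [3,4] − [2,4] + [2,3].
As a 24×16 matrix over Z this has rank 15, with invariant factors (1,1,1,1,1,1,1,1,1,1,1,1,1,1,1).

From H_k ≅ ker(∂_k) / im(∂_{k+1}) we obtain:

  H_0: rank C_0 − rank ∂_1 = 8 − 7 = 1, and the invariant factors of ∂_1 are all 1, so H_0 ≅ Z.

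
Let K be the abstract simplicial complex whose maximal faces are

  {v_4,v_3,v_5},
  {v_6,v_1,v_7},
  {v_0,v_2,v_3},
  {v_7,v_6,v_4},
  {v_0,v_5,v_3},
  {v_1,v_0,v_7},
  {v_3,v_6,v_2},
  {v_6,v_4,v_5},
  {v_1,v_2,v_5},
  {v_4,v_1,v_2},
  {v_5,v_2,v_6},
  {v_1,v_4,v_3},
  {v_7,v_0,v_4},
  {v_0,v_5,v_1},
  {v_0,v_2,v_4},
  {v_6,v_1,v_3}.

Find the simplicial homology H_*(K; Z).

Fix the vertex order v_0 < v_1 < v_2 < v_3 < v_4 < v_5 < v_6 < v_7 and write every simplex with vertices in increasing order. Then dim K = 2 and the simplices of K are:

  0-simplices (8): [v_0], [v_1], [v_2], [v_3], [v_4], [v_5], [v_6], [v_7]
  1-simplices (24): (24 of them)
  2-simplices (16): (16 of them)

giving chain groups C_0 ≅ Z^8, C_1 ≅ Z^24, C_2 ≅ Z^16.

Boundary ∂_1: C_1 → C_0 maps an edge to its endpoints' difference, ∂[p,q] = q − p. For instance
  ∂[v_4,v_5] = [v_5] − [v_4].
As a 8×24 matrix over Z this has rank 7, with invariant factors (1,1,1,1,1,1,1).

Boundary ∂_2: C_2 → C_1 acts by ∂[p,q,r] = [q,r] − [p,r] + [p,q]. For instance
  ∂[v_3,v_4,v_5] = [v_4,v_5] − [v_3,v_5] + [v_3,v_4],
  ∂[v_0,v_2,v_3] = [v_2,v_3] − [v_0,v_3] + [v_0,v_2].
As a 24×16 matrix over Z this has rank 15, with invariant factors (1,1,1,1,1,1,1,1,1,1,1,1,1,1,1).

Computing H_k = (kernel of ∂_k) / (image of ∂_{k+1}):

  H_0: rank C_0 − rank ∂_1 = 8 − 7 = 1, and the invariant factors of ∂_1 are all 1, so H_0 ≅ Z.
  H_1: rank ker ∂_1 − rank ∂_2 = (24 − 7) − 15 = 2, and the invariant factors of ∂_2 are all 1, so H_1 ≅ Z^2.
  H_2: rank ker ∂_2 − rank ∂_3 = (16 − 15) − 0 = 1, and there is no ∂_3, so H_2 ≅ Z.

H_0 ≅ Z,  H_1 ≅ Z^2,  H_2 ≅ Z.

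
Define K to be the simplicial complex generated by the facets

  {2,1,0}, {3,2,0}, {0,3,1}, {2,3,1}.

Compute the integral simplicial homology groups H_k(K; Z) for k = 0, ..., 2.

H_0 ≅ Z,  H_1 = 0,  H_2 ≅ Z.

Fix the vertex order 0 < 1 < 2 < 3 and write every simplex with vertices in increasing order. Then dim K = 2 and the simplices of K are:

  0-simplices (4): [0], [1], [2], [3]
  1-simplices (6): [0,1], [0,2], [0,3], [1,2], [1,3], [2,3]
  2-simplices (4): [0,1,2], [0,1,3], [0,2,3], [1,2,3]

so the chain groups are C_0 ≅ Z^4, C_1 ≅ Z^6, C_2 ≅ Z^4.

Boundary ∂_1: C_1 → C_0 maps an edge to its endpoints' difference, ∂[p,q] = q − p. For instance
  ∂[1,3] = [3] − [1].
The 4×6 boundary matrix has rank 3 and Smith normal form diag(1,1,1).

Boundary ∂_2: C_2 → C_1 acts by ∂[p,q,r] = [q,r] − [p,r] + [p,q]. For instance
  ∂[0,1,3] = [1,3] − [0,3] + [0,1],
  ∂[0,2,3] = [2,3] − [0,3] + [0,2].
This gives a 6×4 integer matrix of rank 3; reducing to Smith normal form yields diagonal entries (1,1,1).

Computing H_k = (kernel of ∂_k) / (image of ∂_{k+1}):

  H_0: rank C_0 − rank ∂_1 = 4 − 3 = 1, and the invariant factors of ∂_1 are all 1, so H_0 ≅ Z.
  H_1: rank ker ∂_1 − rank ∂_2 = (6 − 3) − 3 = 0, and the invariant factors of ∂_2 are all 1, so H_1 ≅ 0.
  H_2: rank ker ∂_2 − rank ∂_3 = (4 − 3) − 0 = 1, and there is no ∂_3, so H_2 ≅ Z.

As a check, the Euler characteristic is 4 − 6 + 4 = 2, which agrees with 1 − 0 + 1 = 2.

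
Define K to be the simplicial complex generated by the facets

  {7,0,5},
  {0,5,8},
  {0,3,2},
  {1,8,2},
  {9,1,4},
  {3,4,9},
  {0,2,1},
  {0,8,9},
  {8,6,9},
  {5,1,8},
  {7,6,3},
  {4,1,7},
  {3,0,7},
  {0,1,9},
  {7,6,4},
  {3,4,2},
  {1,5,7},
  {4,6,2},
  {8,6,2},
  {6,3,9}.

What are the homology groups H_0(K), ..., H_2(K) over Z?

H_0 = Z,  H_1 = Z ⊕ Z/2,  H_2 = 0.

Fix the vertex order 0 < 1 < 2 < 3 < 4 < 5 < 6 < 7 < 8 < 9 and write every simplex with vertices in increasing order. Then dim K = 2 and the simplices of K are:

  0-simplices (10): [0], [1], [2], [3], [4], [5], [6], [7], [8], [9]
  1-simplices (30): (30 of them)
  2-simplices (20): (20 of them)

giving chain groups C_0 ≅ Z^10, C_1 ≅ Z^30, C_2 ≅ Z^20.

∂_1: C_1 → C_0 sends each edge [p,q] (with p < q) to q − p.
The 10×30 boundary matrix has rank 9 and Smith normal form diag(1,1,1,1,1,1,1,1,1).

Boundary ∂_2: C_2 → C_1 acts by ∂[p,q,r] = [q,r] − [p,r] + [p,q]. For instance
  ∂[0,1,9] = [1,9] − [0,9] + [0,1],
  ∂[0,5,7] = [5,7] − [0,7] + [0,5].
The 30×20 boundary matrix has rank 20 and Smith normal form diag(1,1,1,1,1,1,1,1,1,1,1,1,1,1,1,1,1,1,1,2).

From H_k ≅ ker(∂_k) / im(∂_{k+1}) we obtain:

  H_0: rank C_0 − rank ∂_1 = 10 − 9 = 1, and the invariant factors of ∂_1 are all 1, so H_0 ≅ Z.
  H_1: rank ker ∂_1 − rank ∂_2 = (30 − 9) − 20 = 1, and ∂_2 has invariant factor 2 > 1, so H_1 ≅ Z ⊕ Z/2.
  H_2: rank ker ∂_2 − rank ∂_3 = (20 − 20) − 0 = 0, and there is no ∂_3, so H_2 ≅ 0.

(K is a triangulation of the Klein bottle.)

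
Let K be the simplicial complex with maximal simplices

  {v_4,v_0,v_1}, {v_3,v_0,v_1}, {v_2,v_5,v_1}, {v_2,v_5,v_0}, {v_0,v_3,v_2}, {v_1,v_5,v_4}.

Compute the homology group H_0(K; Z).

H_0 ≅ Z.

K has 6 vertices, 12 edges, 6 triangles.
rank ∂_0 = 0, rank ∂_1 = 5 ⇒ b_0 = 6 − 0 − 5 = 1; all invariant factors of ∂_1 are 1 so no torsion. So H_0 ≅ Z.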